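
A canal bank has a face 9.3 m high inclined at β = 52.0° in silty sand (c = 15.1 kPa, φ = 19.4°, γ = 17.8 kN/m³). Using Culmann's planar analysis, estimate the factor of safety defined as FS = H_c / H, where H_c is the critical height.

H_c = (4c/γ) · sinβ cosφ / [1 − cos(β − φ)]
    = (4·15.1/17.8) · sin52.0°·cos19.4° / [1 − cos32.6°]
    = 3.393 · 0.7433 / 0.1575 = 16.01 m
FS = H_c / H = 16.01 / 9.3 = 1.721

FS = 1.72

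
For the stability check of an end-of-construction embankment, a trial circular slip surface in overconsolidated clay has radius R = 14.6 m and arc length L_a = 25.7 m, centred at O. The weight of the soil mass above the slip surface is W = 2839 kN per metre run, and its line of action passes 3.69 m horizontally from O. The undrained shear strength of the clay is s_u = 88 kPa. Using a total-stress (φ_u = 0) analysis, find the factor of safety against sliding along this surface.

FS = 3.15

Taking moments about the centre O, the resisting moment is provided by the undrained shear strength acting along the arc:
M_R = s_u·L_a·R = 88·25.70·14.6 = 33019.4 kN·m/m
M_D = W·d = 2839·3.69 = 10475.9 kN·m/m
FS = M_R / M_D = 33019.4 / 10475.9 = 3.152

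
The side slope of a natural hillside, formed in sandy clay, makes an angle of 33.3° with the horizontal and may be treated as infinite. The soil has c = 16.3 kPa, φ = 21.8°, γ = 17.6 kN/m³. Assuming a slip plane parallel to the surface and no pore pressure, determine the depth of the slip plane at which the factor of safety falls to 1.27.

z = 3.05 m

Setting FS = 1.27 in FS = [c + γz cos²β tanφ] / [γz sinβ cosβ] and solving for z:
z = c / [γ cosβ (FS·sinβ − cosβ·tanφ)]
  = 16.3 / [17.6·cos33.3°·(1.27·sin33.3° − cos33.3°·tan21.8°)]
  = 16.3 / [17.6·0.8358·(1.27·0.5490 − 0.8358·0.4000)]
  = 16.3 / 5.3392 = 3.053 m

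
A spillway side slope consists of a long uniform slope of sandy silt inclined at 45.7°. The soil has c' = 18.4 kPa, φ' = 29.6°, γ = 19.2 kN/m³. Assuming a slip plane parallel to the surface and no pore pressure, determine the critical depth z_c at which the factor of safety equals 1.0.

Setting FS = 1.00 in FS = [c' + γz cos²β tanφ'] / [γz sinβ cosβ] and solving for z:
z = c' / [γ cosβ (FS·sinβ − cosβ·tanφ')]
  = 18.4 / [19.2·cos45.7°·(1.00·sin45.7° − cos45.7°·tan29.6°)]
  = 18.4 / [19.2·0.6984·(1.00·0.7157 − 0.6984·0.5681)]
  = 18.4 / 4.2768 = 4.302 m

z_c = 4.30 m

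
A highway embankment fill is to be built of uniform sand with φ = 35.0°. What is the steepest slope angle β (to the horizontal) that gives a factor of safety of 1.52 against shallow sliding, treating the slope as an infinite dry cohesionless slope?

β = 24.7°

For an infinite dry cohesionless slope FS = tanφ/tanβ, so tanβ = tanφ / FS.
tanβ = tan35.0° / 1.52 = 0.7002 / 1.52 = 0.4607
β = arctan(0.4607) = 24.73°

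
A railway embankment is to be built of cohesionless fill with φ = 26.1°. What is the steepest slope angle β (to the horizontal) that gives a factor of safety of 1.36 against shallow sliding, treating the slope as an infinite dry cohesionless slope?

For an infinite dry cohesionless slope FS = tanφ/tanβ, so tanβ = tanφ / FS.
tanβ = tan26.1° / 1.36 = 0.4899 / 1.36 = 0.3602
β = arctan(0.3602) = 19.81°

β = 19.8°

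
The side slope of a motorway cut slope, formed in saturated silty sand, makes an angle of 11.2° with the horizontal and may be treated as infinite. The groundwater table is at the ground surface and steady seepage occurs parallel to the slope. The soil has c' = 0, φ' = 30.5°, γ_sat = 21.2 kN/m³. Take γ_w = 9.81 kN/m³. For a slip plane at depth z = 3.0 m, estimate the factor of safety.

FS = 1.60

With seepage parallel to the slope and the water table at the surface, the effective normal stress on the slip plane uses the buoyant unit weight γ' = γ_sat − γ_w while the driving shear stress uses γ_sat:
FS = [c' + γ' z cos²β tanφ'] / [γ_sat z sinβ cosβ]
(For c' = 0 this reduces to FS = (γ'/γ_sat)·tanφ'/tanβ.)
γ' = 21.2 − 9.81 = 11.39 kN/m³
Numerator = 0.0 + 11.39·3.0·cos²11.2°·tan30.5° = 0.0 + 11.39·3.0·0.9623·0.5890 = 19.368 kPa
Denominator = 21.2·3.0·sin11.2°·cos11.2° = 21.2·3.0·0.1942·0.9810 = 12.118 kPa
FS = 19.368 / 12.118 = 1.598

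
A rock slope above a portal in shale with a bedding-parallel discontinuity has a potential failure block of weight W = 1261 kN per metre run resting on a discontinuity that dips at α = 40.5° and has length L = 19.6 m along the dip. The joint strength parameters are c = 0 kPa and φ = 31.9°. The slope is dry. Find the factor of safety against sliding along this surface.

Resolving the block weight along and normal to the plane and applying the Mohr–Coulomb strength on the joint:
N' = W cosα = 1261·cos40.5° = 958.9 kN/m
Driving force T = W sinα = 1261·sin40.5° = 819.0 kN/m
Resisting force R = c·L + N'·tanφ = 0·19.6 + 958.9·tan31.9° = 0.0 + 596.8 = 596.8 kN/m
FS = R / T = 596.8 / 819.0 = 0.729

FS = 0.73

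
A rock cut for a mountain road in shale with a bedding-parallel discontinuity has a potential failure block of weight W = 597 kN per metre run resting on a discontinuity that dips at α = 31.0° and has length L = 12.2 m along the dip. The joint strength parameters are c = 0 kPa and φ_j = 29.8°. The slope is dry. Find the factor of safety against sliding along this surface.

FS = 0.95

Resolving the block weight along and normal to the plane and applying the Mohr–Coulomb strength on the joint:
N' = W cosα = 597·cos31.0° = 511.7 kN/m
Driving force T = W sinα = 597·sin31.0° = 307.5 kN/m
Resisting force R = c·L + N'·tanφ_j = 0·12.2 + 511.7·tan29.8° = 0.0 + 293.1 = 293.1 kN/m
FS = R / T = 293.1 / 307.5 = 0.953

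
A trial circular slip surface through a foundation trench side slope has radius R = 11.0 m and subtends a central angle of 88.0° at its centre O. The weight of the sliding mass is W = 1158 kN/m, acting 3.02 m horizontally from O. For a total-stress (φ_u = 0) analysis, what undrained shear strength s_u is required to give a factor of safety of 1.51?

FS = s_u·L_a·R / (W·d), so s_u = FS·W·d / (L_a·R).
Arc length L_a = R·θ = 11.0·(88.0°·π/180) = 11.0·1.5359 = 16.89 m
s_u = 1.51·1158·3.02 / (16.89·11.0) = 5280.7 / 185.84 = 28.41 kPa

s_u = 28.4 kPa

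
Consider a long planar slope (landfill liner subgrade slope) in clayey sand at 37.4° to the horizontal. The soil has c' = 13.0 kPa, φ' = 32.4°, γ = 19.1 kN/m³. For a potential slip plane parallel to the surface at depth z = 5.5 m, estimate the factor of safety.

FS = 1.09

For an infinite slope with a slip plane parallel to the surface (no pore pressure): FS = [c' + γz cos²β tanφ'] / [γz sinβ cosβ].
γz = 19.1·5.5 = 105.05 kN/m²
Numerator = 13.0 + 105.05·cos²37.4°·tan32.4° = 13.0 + 105.05·0.6311·0.6346 = 55.073 kPa
Denominator = 105.05·sin37.4°·cos37.4° = 105.05·0.6074·0.7944 = 50.687 kPa
FS = 55.073 / 50.687 = 1.087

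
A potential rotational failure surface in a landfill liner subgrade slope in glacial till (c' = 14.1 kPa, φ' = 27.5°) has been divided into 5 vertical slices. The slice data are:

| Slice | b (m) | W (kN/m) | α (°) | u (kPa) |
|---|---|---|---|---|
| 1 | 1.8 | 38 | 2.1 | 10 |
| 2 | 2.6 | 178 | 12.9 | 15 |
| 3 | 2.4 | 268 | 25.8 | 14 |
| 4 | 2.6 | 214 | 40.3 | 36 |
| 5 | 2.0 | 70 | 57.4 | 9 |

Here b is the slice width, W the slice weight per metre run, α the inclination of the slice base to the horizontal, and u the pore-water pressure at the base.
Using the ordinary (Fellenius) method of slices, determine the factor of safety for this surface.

FS = 1.16

Ordinary method of slices: FS = Σ[c'·Δl_i + (W_i cosα_i − u_i·Δl_i)·tanφ'] / Σ W_i sinα_i, with Δl_i = b_i / cosα_i.
Slice 1: Δl = 1.8/cos2.1° = 1.801 m; N'_1 = 38·cos2.1° − 10·1.801 = 20.0; c'Δl = 25.40; W sinα = 1.4
Slice 2: Δl = 2.6/cos12.9° = 2.667 m; N'_2 = 178·cos12.9° − 15·2.667 = 133.5; c'Δl = 37.61; W sinα = 39.7
Slice 3: Δl = 2.4/cos25.8° = 2.666 m; N'_3 = 268·cos25.8° − 14·2.666 = 204.0; c'Δl = 37.59; W sinα = 116.6
Slice 4: Δl = 2.6/cos40.3° = 3.409 m; N'_4 = 214·cos40.3° − 36·3.409 = 40.5; c'Δl = 48.07; W sinα = 138.4
Slice 5: Δl = 2.0/cos57.4° = 3.712 m; N'_5 = 70·cos57.4° − 9·3.712 = 4.3; c'Δl = 52.34; W sinα = 59.0
Σc'Δl = 201.0 kN/m; ΣN' = 402.2 kN/m; ΣW sinα = 355.2 kN/m
Resisting = 201.0 + 402.2·tan27.5° = 201.0 + 209.4 = 410.4 kN/m
FS = 410.4 / 355.2 = 1.155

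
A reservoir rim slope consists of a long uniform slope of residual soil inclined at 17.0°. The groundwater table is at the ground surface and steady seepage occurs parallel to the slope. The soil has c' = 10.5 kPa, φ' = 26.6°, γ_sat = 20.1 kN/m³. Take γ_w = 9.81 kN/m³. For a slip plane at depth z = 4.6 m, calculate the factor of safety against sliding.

FS = 1.24

With seepage parallel to the slope and the water table at the surface, the effective normal stress on the slip plane uses the buoyant unit weight γ' = γ_sat − γ_w while the driving shear stress uses γ_sat:
FS = [c' + γ' z cos²β tanφ'] / [γ_sat z sinβ cosβ]
γ' = 20.1 − 9.81 = 10.29 kN/m³
Numerator = 10.5 + 10.29·4.6·cos²17.0°·tan26.6° = 10.5 + 10.29·4.6·0.9145·0.5008 = 32.177 kPa
Denominator = 20.1·4.6·sin17.0°·cos17.0° = 20.1·4.6·0.2924·0.9563 = 25.851 kPa
FS = 32.177 / 25.851 = 1.245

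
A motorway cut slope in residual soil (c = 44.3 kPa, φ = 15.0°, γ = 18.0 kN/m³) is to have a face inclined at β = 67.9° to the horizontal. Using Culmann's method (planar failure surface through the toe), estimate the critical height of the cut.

H_c = 22.20 m

Culmann's analysis gives the critical failure plane at α_cr = (β + φ)/2 = (67.9 + 15.0)/2 = 41.5°, and the critical height
H_c = (4c/γ) · sinβ cosφ / [1 − cos(β − φ)]
    = (4·44.3/18.0) · sin67.9°·cos15.0° / [1 − cos(52.9°)]
    = 9.844 · 0.9265·0.9659 / [1 − 0.6032]
    = 9.844 · 0.8950 / 0.3968
    = 22.20 m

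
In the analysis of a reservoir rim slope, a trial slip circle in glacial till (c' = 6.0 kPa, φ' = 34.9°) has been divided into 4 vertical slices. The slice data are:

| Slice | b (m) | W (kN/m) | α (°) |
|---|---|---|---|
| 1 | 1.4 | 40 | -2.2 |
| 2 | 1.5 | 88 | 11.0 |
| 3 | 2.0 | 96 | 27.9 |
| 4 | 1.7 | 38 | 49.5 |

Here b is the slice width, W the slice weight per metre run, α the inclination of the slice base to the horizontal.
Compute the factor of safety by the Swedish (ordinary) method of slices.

FS = 2.37

Ordinary method of slices: FS = Σ[c'·Δl_i + (W_i cosα_i)·tanφ'] / Σ W_i sinα_i, with Δl_i = b_i / cosα_i.
Slice 1: Δl = 1.4/cos(-2.2°) = 1.401 m; N'_1 = 40·cos(-2.2°) = 40.0; c'Δl = 8.41; W sinα = -1.5
Slice 2: Δl = 1.5/cos11.0° = 1.528 m; N'_2 = 88·cos11.0° = 86.4; c'Δl = 9.17; W sinα = 16.8
Slice 3: Δl = 2.0/cos27.9° = 2.263 m; N'_3 = 96·cos27.9° = 84.8; c'Δl = 13.58; W sinα = 44.9
Slice 4: Δl = 1.7/cos49.5° = 2.618 m; N'_4 = 38·cos49.5° = 24.7; c'Δl = 15.71; W sinα = 28.9
Σc'Δl = 46.9 kN/m; ΣN' = 235.9 kN/m; ΣW sinα = 89.1 kN/m
Resisting = 46.9 + 235.9·tan34.9° = 46.9 + 164.5 = 211.4 kN/m
FS = 211.4 / 89.1 = 2.373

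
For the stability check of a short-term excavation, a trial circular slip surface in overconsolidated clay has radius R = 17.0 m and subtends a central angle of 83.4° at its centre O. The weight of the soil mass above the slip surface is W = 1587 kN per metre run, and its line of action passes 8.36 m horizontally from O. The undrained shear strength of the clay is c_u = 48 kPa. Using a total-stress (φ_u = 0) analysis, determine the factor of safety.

FS = 1.52

Taking moments about the centre O, the resisting moment is provided by the undrained shear strength acting along the arc:
Arc length L_a = R·θ = 17.0·(83.4°·π/180) = 17.0·1.4556 = 24.75 m
M_R = c_u·L_a·R = 48·24.75·17.0 = 20192.1 kN·m/m
M_D = W·d = 1587·8.36 = 13267.3 kN·m/m
FS = M_R / M_D = 20192.1 / 13267.3 = 1.522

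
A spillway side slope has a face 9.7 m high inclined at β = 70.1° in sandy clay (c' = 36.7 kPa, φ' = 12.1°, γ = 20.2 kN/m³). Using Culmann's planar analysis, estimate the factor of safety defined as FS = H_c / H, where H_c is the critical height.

FS = 1.47

H_c = (4c'/γ) · sinβ cosφ' / [1 − cos(β − φ')]
    = (4·36.7/20.2) · sin70.1°·cos12.1° / [1 − cos58.0°]
    = 7.267 · 0.9194 / 0.4701 = 14.21 m
FS = H_c / H = 14.21 / 9.7 = 1.465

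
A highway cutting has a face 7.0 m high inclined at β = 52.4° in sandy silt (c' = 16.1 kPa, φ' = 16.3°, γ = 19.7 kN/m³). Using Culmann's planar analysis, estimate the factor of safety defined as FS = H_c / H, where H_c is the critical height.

H_c = (4c'/γ) · sinβ cosφ' / [1 − cos(β − φ')]
    = (4·16.1/19.7) · sin52.4°·cos16.3° / [1 − cos36.1°]
    = 3.269 · 0.7604 / 0.1920 = 12.95 m
FS = H_c / H = 12.95 / 7.0 = 1.850

FS = 1.85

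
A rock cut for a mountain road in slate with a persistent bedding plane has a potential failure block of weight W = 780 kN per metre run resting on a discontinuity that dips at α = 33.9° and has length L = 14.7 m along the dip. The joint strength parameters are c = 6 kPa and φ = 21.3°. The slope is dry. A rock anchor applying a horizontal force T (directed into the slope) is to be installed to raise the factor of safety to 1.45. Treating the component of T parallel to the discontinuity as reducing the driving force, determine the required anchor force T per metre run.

T = 204 kN/m

Resolving forces along and normal to the sliding plane, with the horizontal anchor force T adding T·sinα to the effective normal force and T·cosα acting up the plane against the driving force:
FS = [cL + (W cosα + T sinα) tanφ] / [W sinα − T cosα]
Without the anchor: N' = 647.4 kN/m, driving T_d = 435.0 kN/m, resisting R = 6·14.7 + 647.4·tan21.3° = 340.6 kN/m, FS = 0.78.
Setting FS = 1.45 and solving for T:
1.45·(435.0 − T cos33.9°) = 340.6 + T sin33.9°·tan21.3°
T·(sin33.9°·tan21.3° + 1.45·cos33.9°) = 1.45·435.0 − 340.6
T·(0.5577·0.3899 + 1.45·0.8300) = 630.8 − 340.6 = 290.2
T·1.4210 = 290.2
T = 204.2 kN/m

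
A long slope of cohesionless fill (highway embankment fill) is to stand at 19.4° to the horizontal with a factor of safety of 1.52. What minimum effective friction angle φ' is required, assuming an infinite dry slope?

FS = tanφ'/tanβ ⇒ tanφ' = FS · tanβ = 1.52 · tan19.4° = 0.5353
φ' = arctan(0.5353) = 28.16°

φ' = 28.2°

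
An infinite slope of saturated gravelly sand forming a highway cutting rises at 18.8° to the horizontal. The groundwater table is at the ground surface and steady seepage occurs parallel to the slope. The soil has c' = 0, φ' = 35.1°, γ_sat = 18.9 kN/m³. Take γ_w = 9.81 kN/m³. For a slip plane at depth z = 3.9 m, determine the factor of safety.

With seepage parallel to the slope and the water table at the surface, the effective normal stress on the slip plane uses the buoyant unit weight γ' = γ_sat − γ_w while the driving shear stress uses γ_sat:
FS = [c' + γ' z cos²β tanφ'] / [γ_sat z sinβ cosβ]
(For c' = 0 this reduces to FS = (γ'/γ_sat)·tanφ'/tanβ.)
γ' = 18.9 − 9.81 = 9.09 kN/m³
Numerator = 0.0 + 9.09·3.9·cos²18.8°·tan35.1° = 0.0 + 9.09·3.9·0.8961·0.7028 = 22.328 kPa
Denominator = 18.9·3.9·sin18.8°·cos18.8° = 18.9·3.9·0.3223·0.9466 = 22.487 kPa
FS = 22.328 / 22.487 = 0.993

FS = 0.99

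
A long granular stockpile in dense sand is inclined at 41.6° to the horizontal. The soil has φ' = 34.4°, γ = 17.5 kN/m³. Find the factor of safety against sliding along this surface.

For a dry cohesionless infinite slope the factor of safety is FS = tanφ' / tanβ.
FS = tan34.4° / tan41.6° = 0.6847 / 0.8878 = 0.771

FS = 0.77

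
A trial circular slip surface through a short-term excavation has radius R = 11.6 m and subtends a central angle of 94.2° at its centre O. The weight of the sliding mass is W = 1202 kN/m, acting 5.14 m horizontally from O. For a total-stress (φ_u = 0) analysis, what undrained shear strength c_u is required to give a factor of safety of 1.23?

FS = c_u·L_a·R / (W·d), so c_u = FS·W·d / (L_a·R).
Arc length L_a = R·θ = 11.6·(94.2°·π/180) = 11.6·1.6441 = 19.07 m
c_u = 1.23·1202·5.14 / (19.07·11.6) = 7599.3 / 221.23 = 34.35 kPa

c_u = 34.4 kPa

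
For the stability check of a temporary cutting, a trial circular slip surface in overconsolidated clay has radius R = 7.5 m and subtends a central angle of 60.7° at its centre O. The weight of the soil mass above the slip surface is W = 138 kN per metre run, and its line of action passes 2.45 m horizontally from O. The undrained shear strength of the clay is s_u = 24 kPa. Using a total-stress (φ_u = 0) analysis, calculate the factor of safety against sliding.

Taking moments about the centre O, the resisting moment is provided by the undrained shear strength acting along the arc:
Arc length L_a = R·θ = 7.5·(60.7°·π/180) = 7.5·1.0594 = 7.95 m
M_R = s_u·L_a·R = 24·7.95·7.5 = 1430.2 kN·m/m
M_D = W·d = 138·2.45 = 338.1 kN·m/m
FS = M_R / M_D = 1430.2 / 338.1 = 4.230

FS = 4.23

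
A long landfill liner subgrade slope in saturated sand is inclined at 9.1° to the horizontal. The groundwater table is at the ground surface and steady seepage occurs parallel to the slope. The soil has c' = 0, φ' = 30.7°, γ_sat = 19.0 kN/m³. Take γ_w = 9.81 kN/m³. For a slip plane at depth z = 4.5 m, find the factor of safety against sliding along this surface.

With seepage parallel to the slope and the water table at the surface, the effective normal stress on the slip plane uses the buoyant unit weight γ' = γ_sat − γ_w while the driving shear stress uses γ_sat:
FS = [c' + γ' z cos²β tanφ'] / [γ_sat z sinβ cosβ]
(For c' = 0 this reduces to FS = (γ'/γ_sat)·tanφ'/tanβ.)
γ' = 19.0 − 9.81 = 9.19 kN/m³
Numerator = 0.0 + 9.19·4.5·cos²9.1°·tan30.7° = 0.0 + 9.19·4.5·0.9750·0.5938 = 23.941 kPa
Denominator = 19.0·4.5·sin9.1°·cos9.1° = 19.0·4.5·0.1582·0.9874 = 13.352 kPa
FS = 23.941 / 13.352 = 1.793

FS = 1.79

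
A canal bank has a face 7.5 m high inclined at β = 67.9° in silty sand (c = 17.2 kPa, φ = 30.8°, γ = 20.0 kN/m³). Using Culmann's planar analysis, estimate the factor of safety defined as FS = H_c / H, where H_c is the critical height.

FS = 1.80

H_c = (4c/γ) · sinβ cosφ / [1 − cos(β − φ)]
    = (4·17.2/20.0) · sin67.9°·cos30.8° / [1 − cos37.1°]
    = 3.440 · 0.7959 / 0.2024 = 13.53 m
FS = H_c / H = 13.53 / 7.5 = 1.803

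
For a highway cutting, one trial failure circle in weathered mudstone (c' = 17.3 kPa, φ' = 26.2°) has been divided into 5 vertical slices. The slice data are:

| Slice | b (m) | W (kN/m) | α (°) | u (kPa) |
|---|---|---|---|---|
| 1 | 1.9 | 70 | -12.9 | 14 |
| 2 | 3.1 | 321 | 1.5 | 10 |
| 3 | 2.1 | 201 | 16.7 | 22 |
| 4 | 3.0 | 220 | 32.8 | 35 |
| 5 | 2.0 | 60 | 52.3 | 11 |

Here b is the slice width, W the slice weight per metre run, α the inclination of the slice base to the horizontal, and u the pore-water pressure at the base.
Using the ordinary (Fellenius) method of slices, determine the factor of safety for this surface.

Ordinary method of slices: FS = Σ[c'·Δl_i + (W_i cosα_i − u_i·Δl_i)·tanφ'] / Σ W_i sinα_i, with Δl_i = b_i / cosα_i.
Slice 1: Δl = 1.9/cos(-12.9°) = 1.949 m; N'_1 = 70·cos(-12.9°) − 14·1.949 = 40.9; c'Δl = 33.72; W sinα = -15.6
Slice 2: Δl = 3.1/cos1.5° = 3.101 m; N'_2 = 321·cos1.5° − 10·3.101 = 289.9; c'Δl = 53.65; W sinα = 8.4
Slice 3: Δl = 2.1/cos16.7° = 2.192 m; N'_3 = 201·cos16.7° − 22·2.192 = 144.3; c'Δl = 37.93; W sinα = 57.8
Slice 4: Δl = 3.0/cos32.8° = 3.569 m; N'_4 = 220·cos32.8° − 35·3.569 = 60.0; c'Δl = 61.74; W sinα = 119.2
Slice 5: Δl = 2.0/cos52.3° = 3.271 m; N'_5 = 60·cos52.3° − 11·3.271 = 0.7; c'Δl = 56.58; W sinα = 47.5
Σc'Δl = 243.6 kN/m; ΣN' = 535.8 kN/m; ΣW sinα = 217.2 kN/m
Resisting = 243.6 + 535.8·tan26.2° = 243.6 + 263.7 = 507.3 kN/m
FS = 507.3 / 217.2 = 2.336

FS = 2.34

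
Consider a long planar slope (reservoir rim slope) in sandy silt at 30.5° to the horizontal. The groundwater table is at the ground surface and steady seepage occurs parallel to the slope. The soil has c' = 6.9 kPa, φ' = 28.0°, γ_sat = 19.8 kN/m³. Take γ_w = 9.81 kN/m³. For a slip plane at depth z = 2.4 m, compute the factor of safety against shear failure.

FS = 0.79

With seepage parallel to the slope and the water table at the surface, the effective normal stress on the slip plane uses the buoyant unit weight γ' = γ_sat − γ_w while the driving shear stress uses γ_sat:
FS = [c' + γ' z cos²β tanφ'] / [γ_sat z sinβ cosβ]
γ' = 19.8 − 9.81 = 9.99 kN/m³
Numerator = 6.9 + 9.99·2.4·cos²30.5°·tan28.0° = 6.9 + 9.99·2.4·0.7424·0.5317 = 16.364 kPa
Denominator = 19.8·2.4·sin30.5°·cos30.5° = 19.8·2.4·0.5075·0.8616 = 20.781 kPa
FS = 16.364 / 20.781 = 0.787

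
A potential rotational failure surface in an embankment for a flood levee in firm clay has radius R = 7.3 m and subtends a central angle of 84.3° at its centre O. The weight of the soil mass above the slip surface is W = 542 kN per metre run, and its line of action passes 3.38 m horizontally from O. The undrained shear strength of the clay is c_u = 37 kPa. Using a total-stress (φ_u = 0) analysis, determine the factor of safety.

FS = 1.58

Taking moments about the centre O, the resisting moment is provided by the undrained shear strength acting along the arc:
Arc length L_a = R·θ = 7.3·(84.3°·π/180) = 7.3·1.4713 = 10.74 m
M_R = c_u·L_a·R = 37·10.74·7.3 = 2901.0 kN·m/m
M_D = W·d = 542·3.38 = 1832.0 kN·m/m
FS = M_R / M_D = 2901.0 / 1832.0 = 1.584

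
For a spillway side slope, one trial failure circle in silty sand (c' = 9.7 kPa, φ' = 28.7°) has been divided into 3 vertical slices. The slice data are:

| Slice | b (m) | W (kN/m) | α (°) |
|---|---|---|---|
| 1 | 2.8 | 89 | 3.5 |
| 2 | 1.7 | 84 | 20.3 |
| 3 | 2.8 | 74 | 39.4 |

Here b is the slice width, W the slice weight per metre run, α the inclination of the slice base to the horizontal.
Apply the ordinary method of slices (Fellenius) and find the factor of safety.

Ordinary method of slices: FS = Σ[c'·Δl_i + (W_i cosα_i)·tanφ'] / Σ W_i sinα_i, with Δl_i = b_i / cosα_i.
Slice 1: Δl = 2.8/cos3.5° = 2.805 m; N'_1 = 89·cos3.5° = 88.8; c'Δl = 27.21; W sinα = 5.4
Slice 2: Δl = 1.7/cos20.3° = 1.813 m; N'_2 = 84·cos20.3° = 78.8; c'Δl = 17.58; W sinα = 29.1
Slice 3: Δl = 2.8/cos39.4° = 3.623 m; N'_3 = 74·cos39.4° = 57.2; c'Δl = 35.15; W sinα = 47.0
Σc'Δl = 79.9 kN/m; ΣN' = 224.8 kN/m; ΣW sinα = 81.5 kN/m
Resisting = 79.9 + 224.8·tan28.7° = 79.9 + 123.1 = 203.0 kN/m
FS = 203.0 / 81.5 = 2.490

FS = 2.49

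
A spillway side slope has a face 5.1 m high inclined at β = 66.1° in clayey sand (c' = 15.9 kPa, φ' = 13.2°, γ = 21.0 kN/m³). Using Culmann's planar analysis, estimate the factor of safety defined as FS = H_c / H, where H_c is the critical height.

FS = 1.33

H_c = (4c'/γ) · sinβ cosφ' / [1 − cos(β − φ')]
    = (4·15.9/21.0) · sin66.1°·cos13.2° / [1 − cos52.9°]
    = 3.029 · 0.8901 / 0.3968 = 6.79 m
FS = H_c / H = 6.79 / 5.1 = 1.332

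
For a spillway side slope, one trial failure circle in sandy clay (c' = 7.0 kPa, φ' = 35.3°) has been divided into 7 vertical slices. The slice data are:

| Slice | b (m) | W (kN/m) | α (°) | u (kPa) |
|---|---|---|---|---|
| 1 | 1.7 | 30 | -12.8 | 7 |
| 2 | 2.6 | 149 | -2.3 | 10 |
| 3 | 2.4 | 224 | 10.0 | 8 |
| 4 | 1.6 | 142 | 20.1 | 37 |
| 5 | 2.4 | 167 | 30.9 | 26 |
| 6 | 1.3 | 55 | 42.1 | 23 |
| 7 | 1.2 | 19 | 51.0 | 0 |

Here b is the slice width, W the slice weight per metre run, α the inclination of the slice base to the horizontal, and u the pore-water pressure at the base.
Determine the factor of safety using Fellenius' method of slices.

FS = 2.14

Ordinary method of slices: FS = Σ[c'·Δl_i + (W_i cosα_i − u_i·Δl_i)·tanφ'] / Σ W_i sinα_i, with Δl_i = b_i / cosα_i.
Slice 1: Δl = 1.7/cos(-12.8°) = 1.743 m; N'_1 = 30·cos(-12.8°) − 7·1.743 = 17.1; c'Δl = 12.20; W sinα = -6.6
Slice 2: Δl = 2.6/cos(-2.3°) = 2.602 m; N'_2 = 149·cos(-2.3°) − 10·2.602 = 122.9; c'Δl = 18.21; W sinα = -6.0
Slice 3: Δl = 2.4/cos10.0° = 2.437 m; N'_3 = 224·cos10.0° − 8·2.437 = 201.1; c'Δl = 17.06; W sinα = 38.9
Slice 4: Δl = 1.6/cos20.1° = 1.704 m; N'_4 = 142·cos20.1° − 37·1.704 = 70.3; c'Δl = 11.93; W sinα = 48.8
Slice 5: Δl = 2.4/cos30.9° = 2.797 m; N'_5 = 167·cos30.9° − 26·2.797 = 70.6; c'Δl = 19.58; W sinα = 85.8
Slice 6: Δl = 1.3/cos42.1° = 1.752 m; N'_6 = 55·cos42.1° − 23·1.752 = 0.5; c'Δl = 12.26; W sinα = 36.9
Slice 7: Δl = 1.2/cos51.0° = 1.907 m; N'_7 = 19·cos51.0° − 0·1.907 = 12.0; c'Δl = 13.35; W sinα = 14.8
Σc'Δl = 104.6 kN/m; ΣN' = 494.4 kN/m; ΣW sinα = 212.5 kN/m
Resisting = 104.6 + 494.4·tan35.3° = 104.6 + 350.0 = 454.6 kN/m
FS = 454.6 / 212.5 = 2.140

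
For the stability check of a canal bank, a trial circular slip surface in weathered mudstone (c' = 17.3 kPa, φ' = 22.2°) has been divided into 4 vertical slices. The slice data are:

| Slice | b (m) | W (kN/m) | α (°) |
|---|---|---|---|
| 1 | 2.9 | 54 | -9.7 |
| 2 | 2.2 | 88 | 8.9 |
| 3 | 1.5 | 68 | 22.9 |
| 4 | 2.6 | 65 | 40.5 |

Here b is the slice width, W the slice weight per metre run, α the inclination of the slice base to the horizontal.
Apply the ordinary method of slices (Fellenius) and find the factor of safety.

FS = 3.82

Ordinary method of slices: FS = Σ[c'·Δl_i + (W_i cosα_i)·tanφ'] / Σ W_i sinα_i, with Δl_i = b_i / cosα_i.
Slice 1: Δl = 2.9/cos(-9.7°) = 2.942 m; N'_1 = 54·cos(-9.7°) = 53.2; c'Δl = 50.90; W sinα = -9.1
Slice 2: Δl = 2.2/cos8.9° = 2.227 m; N'_2 = 88·cos8.9° = 86.9; c'Δl = 38.52; W sinα = 13.6
Slice 3: Δl = 1.5/cos22.9° = 1.628 m; N'_3 = 68·cos22.9° = 62.6; c'Δl = 28.17; W sinα = 26.5
Slice 4: Δl = 2.6/cos40.5° = 3.419 m; N'_4 = 65·cos40.5° = 49.4; c'Δl = 59.15; W sinα = 42.2
Σc'Δl = 176.7 kN/m; ΣN' = 252.2 kN/m; ΣW sinα = 73.2 kN/m
Resisting = 176.7 + 252.2·tan22.2° = 176.7 + 102.9 = 279.7 kN/m
FS = 279.7 / 73.2 = 3.821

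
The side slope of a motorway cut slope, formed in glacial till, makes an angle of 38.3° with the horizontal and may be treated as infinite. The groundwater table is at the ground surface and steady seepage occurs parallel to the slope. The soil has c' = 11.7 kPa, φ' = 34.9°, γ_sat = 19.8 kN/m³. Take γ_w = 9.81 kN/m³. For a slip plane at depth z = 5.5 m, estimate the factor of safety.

FS = 0.67

With seepage parallel to the slope and the water table at the surface, the effective normal stress on the slip plane uses the buoyant unit weight γ' = γ_sat − γ_w while the driving shear stress uses γ_sat:
FS = [c' + γ' z cos²β tanφ'] / [γ_sat z sinβ cosβ]
γ' = 19.8 − 9.81 = 9.99 kN/m³
Numerator = 11.7 + 9.99·5.5·cos²38.3°·tan34.9° = 11.7 + 9.99·5.5·0.6159·0.6976 = 35.307 kPa
Denominator = 19.8·5.5·sin38.3°·cos38.3° = 19.8·5.5·0.6198·0.7848 = 52.968 kPa
FS = 35.307 / 52.968 = 0.667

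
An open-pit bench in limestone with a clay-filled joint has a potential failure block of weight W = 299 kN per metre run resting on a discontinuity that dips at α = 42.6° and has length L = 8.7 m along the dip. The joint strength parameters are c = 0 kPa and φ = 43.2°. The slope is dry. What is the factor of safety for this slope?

Resolving the block weight along and normal to the plane and applying the Mohr–Coulomb strength on the joint:
N' = W cosα = 299·cos42.6° = 220.1 kN/m
Driving force T = W sinα = 299·sin42.6° = 202.4 kN/m
Resisting force R = c·L + N'·tanφ = 0·8.7 + 220.1·tan43.2° = 0.0 + 206.7 = 206.7 kN/m
FS = R / T = 206.7 / 202.4 = 1.021

FS = 1.02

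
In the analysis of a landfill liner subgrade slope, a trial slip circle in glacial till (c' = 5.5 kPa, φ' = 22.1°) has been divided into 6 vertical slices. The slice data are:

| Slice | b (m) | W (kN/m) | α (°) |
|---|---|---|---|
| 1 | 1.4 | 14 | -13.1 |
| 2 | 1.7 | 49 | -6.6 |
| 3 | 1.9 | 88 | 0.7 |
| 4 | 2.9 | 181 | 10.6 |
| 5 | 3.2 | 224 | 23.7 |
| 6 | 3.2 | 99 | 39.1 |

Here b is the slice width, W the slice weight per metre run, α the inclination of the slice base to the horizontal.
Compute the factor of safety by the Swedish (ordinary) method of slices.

Ordinary method of slices: FS = Σ[c'·Δl_i + (W_i cosα_i)·tanφ'] / Σ W_i sinα_i, with Δl_i = b_i / cosα_i.
Slice 1: Δl = 1.4/cos(-13.1°) = 1.437 m; N'_1 = 14·cos(-13.1°) = 13.6; c'Δl = 7.91; W sinα = -3.2
Slice 2: Δl = 1.7/cos(-6.6°) = 1.711 m; N'_2 = 49·cos(-6.6°) = 48.7; c'Δl = 9.41; W sinα = -5.6
Slice 3: Δl = 1.9/cos0.7° = 1.900 m; N'_3 = 88·cos0.7° = 88.0; c'Δl = 10.45; W sinα = 1.1
Slice 4: Δl = 2.9/cos10.6° = 2.950 m; N'_4 = 181·cos10.6° = 177.9; c'Δl = 16.23; W sinα = 33.3
Slice 5: Δl = 3.2/cos23.7° = 3.495 m; N'_5 = 224·cos23.7° = 205.1; c'Δl = 19.22; W sinα = 90.0
Slice 6: Δl = 3.2/cos39.1° = 4.123 m; N'_6 = 99·cos39.1° = 76.8; c'Δl = 22.68; W sinα = 62.4
Σc'Δl = 85.9 kN/m; ΣN' = 610.2 kN/m; ΣW sinα = 178.0 kN/m
Resisting = 85.9 + 610.2·tan22.1° = 85.9 + 247.8 = 333.7 kN/m
FS = 333.7 / 178.0 = 1.874

FS = 1.87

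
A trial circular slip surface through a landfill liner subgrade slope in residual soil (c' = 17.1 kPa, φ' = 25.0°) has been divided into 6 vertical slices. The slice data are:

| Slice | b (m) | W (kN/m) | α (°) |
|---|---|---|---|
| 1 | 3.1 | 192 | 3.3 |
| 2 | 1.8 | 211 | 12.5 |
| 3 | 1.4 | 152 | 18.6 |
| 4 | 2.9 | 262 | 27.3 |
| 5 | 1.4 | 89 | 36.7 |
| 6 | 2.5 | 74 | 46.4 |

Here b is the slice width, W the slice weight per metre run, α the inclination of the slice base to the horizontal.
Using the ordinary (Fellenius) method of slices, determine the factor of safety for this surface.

Ordinary method of slices: FS = Σ[c'·Δl_i + (W_i cosα_i)·tanφ'] / Σ W_i sinα_i, with Δl_i = b_i / cosα_i.
Slice 1: Δl = 3.1/cos3.3° = 3.105 m; N'_1 = 192·cos3.3° = 191.7; c'Δl = 53.10; W sinα = 11.1
Slice 2: Δl = 1.8/cos12.5° = 1.844 m; N'_2 = 211·cos12.5° = 206.0; c'Δl = 31.53; W sinα = 45.7
Slice 3: Δl = 1.4/cos18.6° = 1.477 m; N'_3 = 152·cos18.6° = 144.1; c'Δl = 25.26; W sinα = 48.5
Slice 4: Δl = 2.9/cos27.3° = 3.263 m; N'_4 = 262·cos27.3° = 232.8; c'Δl = 55.81; W sinα = 120.2
Slice 5: Δl = 1.4/cos36.7° = 1.746 m; N'_5 = 89·cos36.7° = 71.4; c'Δl = 29.86; W sinα = 53.2
Slice 6: Δl = 2.5/cos46.4° = 3.625 m; N'_6 = 74·cos46.4° = 51.0; c'Δl = 61.99; W sinα = 53.6
Σc'Δl = 257.5 kN/m; ΣN' = 896.9 kN/m; ΣW sinα = 332.1 kN/m
Resisting = 257.5 + 896.9·tan25.0° = 257.5 + 418.3 = 675.8 kN/m
FS = 675.8 / 332.1 = 2.035

FS = 2.03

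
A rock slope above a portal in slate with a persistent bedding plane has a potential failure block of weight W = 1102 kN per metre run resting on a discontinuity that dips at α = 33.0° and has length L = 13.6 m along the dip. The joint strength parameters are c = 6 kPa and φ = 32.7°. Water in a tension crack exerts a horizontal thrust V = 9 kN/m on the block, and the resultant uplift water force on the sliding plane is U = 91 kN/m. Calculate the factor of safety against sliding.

FS = 1.01

Resolving the block weight along and normal to the plane and applying the Mohr–Coulomb strength on the joint:
N' = W cosα − U − V sinα = 1102·cos33.0° − 91 − 9·sin33.0° = 828.3 kN/m
Driving force T = W sinα + V cosα = 1102·sin33.0° + 9·cos33.0° = 607.7 kN/m
Resisting force R = c·L + N'·tanφ = 6·13.6 + 828.3·tan32.7° = 81.6 + 531.8 = 613.4 kN/m
FS = R / T = 613.4 / 607.7 = 1.009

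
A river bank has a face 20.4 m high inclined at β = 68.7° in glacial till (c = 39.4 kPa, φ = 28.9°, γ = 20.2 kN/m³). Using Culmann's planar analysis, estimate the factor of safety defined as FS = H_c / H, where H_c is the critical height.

H_c = (4c/γ) · sinβ cosφ / [1 − cos(β − φ)]
    = (4·39.4/20.2) · sin68.7°·cos28.9° / [1 − cos39.8°]
    = 7.802 · 0.8157 / 0.2317 = 27.46 m
FS = H_c / H = 27.46 / 20.4 = 1.346

FS = 1.35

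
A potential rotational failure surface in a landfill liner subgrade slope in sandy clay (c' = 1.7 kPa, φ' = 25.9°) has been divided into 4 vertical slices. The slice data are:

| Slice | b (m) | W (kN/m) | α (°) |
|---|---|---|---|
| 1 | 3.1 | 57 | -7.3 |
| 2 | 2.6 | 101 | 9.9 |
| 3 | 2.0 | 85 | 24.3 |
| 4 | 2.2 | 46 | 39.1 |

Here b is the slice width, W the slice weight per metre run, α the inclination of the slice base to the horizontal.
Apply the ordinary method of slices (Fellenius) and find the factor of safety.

FS = 2.01

Ordinary method of slices: FS = Σ[c'·Δl_i + (W_i cosα_i)·tanφ'] / Σ W_i sinα_i, with Δl_i = b_i / cosα_i.
Slice 1: Δl = 3.1/cos(-7.3°) = 3.125 m; N'_1 = 57·cos(-7.3°) = 56.5; c'Δl = 5.31; W sinα = -7.2
Slice 2: Δl = 2.6/cos9.9° = 2.639 m; N'_2 = 101·cos9.9° = 99.5; c'Δl = 4.49; W sinα = 17.4
Slice 3: Δl = 2.0/cos24.3° = 2.194 m; N'_3 = 85·cos24.3° = 77.5; c'Δl = 3.73; W sinα = 35.0
Slice 4: Δl = 2.2/cos39.1° = 2.835 m; N'_4 = 46·cos39.1° = 35.7; c'Δl = 4.82; W sinα = 29.0
Σc'Δl = 18.3 kN/m; ΣN' = 269.2 kN/m; ΣW sinα = 74.1 kN/m
Resisting = 18.3 + 269.2·tan25.9° = 18.3 + 130.7 = 149.1 kN/m
FS = 149.1 / 74.1 = 2.011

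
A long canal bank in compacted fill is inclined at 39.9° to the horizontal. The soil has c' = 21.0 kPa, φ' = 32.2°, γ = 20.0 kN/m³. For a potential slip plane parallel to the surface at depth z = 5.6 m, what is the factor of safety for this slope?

FS = 1.13

For an infinite slope with a slip plane parallel to the surface (no pore pressure): FS = [c' + γz cos²β tanφ'] / [γz sinβ cosβ].
γz = 20.0·5.6 = 112.00 kN/m²
Numerator = 21.0 + 112.00·cos²39.9°·tan32.2° = 21.0 + 112.00·0.5885·0.6297 = 62.510 kPa
Denominator = 112.00·sin39.9°·cos39.9° = 112.00·0.6414·0.7672 = 55.115 kPa
FS = 62.510 / 55.115 = 1.134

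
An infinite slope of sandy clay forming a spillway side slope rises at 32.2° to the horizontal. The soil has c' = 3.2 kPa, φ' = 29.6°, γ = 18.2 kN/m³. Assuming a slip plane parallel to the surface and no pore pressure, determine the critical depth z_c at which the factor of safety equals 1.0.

z_c = 3.98 m

Setting FS = 1.00 in FS = [c' + γz cos²β tanφ'] / [γz sinβ cosβ] and solving for z:
z = c' / [γ cosβ (FS·sinβ − cosβ·tanφ')]
  = 3.2 / [18.2·cos32.2°·(1.00·sin32.2° − cos32.2°·tan29.6°)]
  = 3.2 / [18.2·0.8462·(1.00·0.5329 − 0.8462·0.5681)]
  = 3.2 / 0.8035 = 3.983 m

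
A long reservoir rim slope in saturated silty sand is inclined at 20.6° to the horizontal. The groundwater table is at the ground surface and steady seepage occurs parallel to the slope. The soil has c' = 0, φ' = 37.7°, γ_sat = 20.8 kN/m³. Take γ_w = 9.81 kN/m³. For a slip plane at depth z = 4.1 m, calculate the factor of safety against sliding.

With seepage parallel to the slope and the water table at the surface, the effective normal stress on the slip plane uses the buoyant unit weight γ' = γ_sat − γ_w while the driving shear stress uses γ_sat:
FS = [c' + γ' z cos²β tanφ'] / [γ_sat z sinβ cosβ]
(For c' = 0 this reduces to FS = (γ'/γ_sat)·tanφ'/tanβ.)
γ' = 20.8 − 9.81 = 10.99 kN/m³
Numerator = 0.0 + 10.99·4.1·cos²20.6°·tan37.7° = 0.0 + 10.99·4.1·0.8762·0.7729 = 30.514 kPa
Denominator = 20.8·4.1·sin20.6°·cos20.6° = 20.8·4.1·0.3518·0.9361 = 28.087 kPa
FS = 30.514 / 28.087 = 1.086

FS = 1.09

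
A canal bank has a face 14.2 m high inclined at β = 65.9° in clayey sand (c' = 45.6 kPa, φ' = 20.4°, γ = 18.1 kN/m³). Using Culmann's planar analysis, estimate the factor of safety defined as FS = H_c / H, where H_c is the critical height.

H_c = (4c'/γ) · sinβ cosφ' / [1 − cos(β − φ')]
    = (4·45.6/18.1) · sin65.9°·cos20.4° / [1 − cos45.5°]
    = 10.077 · 0.8556 / 0.2991 = 28.83 m
FS = H_c / H = 28.83 / 14.2 = 2.030

FS = 2.03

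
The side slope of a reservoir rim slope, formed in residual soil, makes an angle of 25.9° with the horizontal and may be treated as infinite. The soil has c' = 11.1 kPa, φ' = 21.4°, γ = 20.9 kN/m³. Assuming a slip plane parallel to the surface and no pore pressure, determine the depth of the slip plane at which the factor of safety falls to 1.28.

Setting FS = 1.28 in FS = [c' + γz cos²β tanφ'] / [γz sinβ cosβ] and solving for z:
z = c' / [γ cosβ (FS·sinβ − cosβ·tanφ')]
  = 11.1 / [20.9·cos25.9°·(1.28·sin25.9° − cos25.9°·tan21.4°)]
  = 11.1 / [20.9·0.8996·(1.28·0.4368 − 0.8996·0.3919)]
  = 11.1 / 3.8837 = 2.858 m

z = 2.86 m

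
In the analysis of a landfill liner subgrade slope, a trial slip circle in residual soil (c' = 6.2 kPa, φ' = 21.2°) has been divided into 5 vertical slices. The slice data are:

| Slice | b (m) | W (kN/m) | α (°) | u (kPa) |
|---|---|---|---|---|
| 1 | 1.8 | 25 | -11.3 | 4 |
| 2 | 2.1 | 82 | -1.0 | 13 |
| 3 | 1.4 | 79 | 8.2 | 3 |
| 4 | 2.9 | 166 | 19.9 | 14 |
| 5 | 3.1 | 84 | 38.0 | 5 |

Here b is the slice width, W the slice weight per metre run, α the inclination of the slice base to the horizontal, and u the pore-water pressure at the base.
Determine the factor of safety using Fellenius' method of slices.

FS = 1.72

Ordinary method of slices: FS = Σ[c'·Δl_i + (W_i cosα_i − u_i·Δl_i)·tanφ'] / Σ W_i sinα_i, with Δl_i = b_i / cosα_i.
Slice 1: Δl = 1.8/cos(-11.3°) = 1.836 m; N'_1 = 25·cos(-11.3°) − 4·1.836 = 17.2; c'Δl = 11.38; W sinα = -4.9
Slice 2: Δl = 2.1/cos(-1.0°) = 2.100 m; N'_2 = 82·cos(-1.0°) − 13·2.100 = 54.7; c'Δl = 13.02; W sinα = -1.4
Slice 3: Δl = 1.4/cos8.2° = 1.414 m; N'_3 = 79·cos8.2° − 3·1.414 = 73.9; c'Δl = 8.77; W sinα = 11.3
Slice 4: Δl = 2.9/cos19.9° = 3.084 m; N'_4 = 166·cos19.9° − 14·3.084 = 112.9; c'Δl = 19.12; W sinα = 56.5
Slice 5: Δl = 3.1/cos38.0° = 3.934 m; N'_5 = 84·cos38.0° − 5·3.934 = 46.5; c'Δl = 24.39; W sinα = 51.7
Σc'Δl = 76.7 kN/m; ΣN' = 305.2 kN/m; ΣW sinα = 113.2 kN/m
Resisting = 76.7 + 305.2·tan21.2° = 76.7 + 118.4 = 195.1 kN/m
FS = 195.1 / 113.2 = 1.724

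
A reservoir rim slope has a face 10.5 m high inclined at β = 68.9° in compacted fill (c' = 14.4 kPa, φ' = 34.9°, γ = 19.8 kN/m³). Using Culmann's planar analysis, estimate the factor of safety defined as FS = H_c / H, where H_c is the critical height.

H_c = (4c'/γ) · sinβ cosφ' / [1 − cos(β − φ')]
    = (4·14.4/19.8) · sin68.9°·cos34.9° / [1 − cos34.0°]
    = 2.909 · 0.7652 / 0.1710 = 13.02 m
FS = H_c / H = 13.02 / 10.5 = 1.240

FS = 1.24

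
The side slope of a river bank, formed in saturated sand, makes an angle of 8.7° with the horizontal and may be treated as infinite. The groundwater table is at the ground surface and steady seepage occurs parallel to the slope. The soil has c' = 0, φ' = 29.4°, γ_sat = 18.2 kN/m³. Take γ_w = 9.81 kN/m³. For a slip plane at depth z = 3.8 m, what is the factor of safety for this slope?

With seepage parallel to the slope and the water table at the surface, the effective normal stress on the slip plane uses the buoyant unit weight γ' = γ_sat − γ_w while the driving shear stress uses γ_sat:
FS = [c' + γ' z cos²β tanφ'] / [γ_sat z sinβ cosβ]
(For c' = 0 this reduces to FS = (γ'/γ_sat)·tanφ'/tanβ.)
γ' = 18.2 − 9.81 = 8.39 kN/m³
Numerator = 0.0 + 8.39·3.8·cos²8.7°·tan29.4° = 0.0 + 8.39·3.8·0.9771·0.5635 = 17.554 kPa
Denominator = 18.2·3.8·sin8.7°·cos8.7° = 18.2·3.8·0.1513·0.9885 = 10.341 kPa
FS = 17.554 / 10.341 = 1.697

FS = 1.70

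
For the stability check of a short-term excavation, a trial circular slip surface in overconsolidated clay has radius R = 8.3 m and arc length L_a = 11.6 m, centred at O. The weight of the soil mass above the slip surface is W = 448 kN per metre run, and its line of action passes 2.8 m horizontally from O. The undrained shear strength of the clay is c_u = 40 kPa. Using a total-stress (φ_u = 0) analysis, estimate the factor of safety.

FS = 3.07

Taking moments about the centre O, the resisting moment is provided by the undrained shear strength acting along the arc:
M_R = c_u·L_a·R = 40·11.60·8.3 = 3851.2 kN·m/m
M_D = W·d = 448·2.8 = 1254.4 kN·m/m
FS = M_R / M_D = 3851.2 / 1254.4 = 3.070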